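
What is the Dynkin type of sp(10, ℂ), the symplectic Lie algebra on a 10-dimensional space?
C_5 (sp(10))

This is sp(10), which has dimension 10(10+1)/2 = 55 and rank 10/2 = 5. In the classification of classical Lie algebras, the symplectic algebra sp(2n) has type C_n; here n = 5, so the Dynkin diagram is a chain of 5 nodes with a double edge at one end; the terminal node there is the unique long simple root (C_5). Hence the type is C_5.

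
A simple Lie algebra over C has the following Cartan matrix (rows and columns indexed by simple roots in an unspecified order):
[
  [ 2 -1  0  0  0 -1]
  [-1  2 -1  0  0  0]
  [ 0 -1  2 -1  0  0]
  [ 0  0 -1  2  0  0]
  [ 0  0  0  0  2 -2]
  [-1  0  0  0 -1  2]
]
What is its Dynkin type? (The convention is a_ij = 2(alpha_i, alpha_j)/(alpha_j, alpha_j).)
C_6 (sp(12))

The matrix has rank 6 with 2's on the diagonal. Reading the off-diagonal entries as Dynkin edges (a single edge where a_ij = a_ji = -1; a double or triple edge where a_ij * a_ji = 2 or 3), the diagram is a chain of 6 nodes with a double edge at one end; the terminal node there is the unique long simple root (C_6). One simple-root ordering that puts it in standard form is (alpha_4, alpha_3, alpha_2, alpha_1, alpha_6, alpha_5). So the algebra is type C_6, i.e. sp(12).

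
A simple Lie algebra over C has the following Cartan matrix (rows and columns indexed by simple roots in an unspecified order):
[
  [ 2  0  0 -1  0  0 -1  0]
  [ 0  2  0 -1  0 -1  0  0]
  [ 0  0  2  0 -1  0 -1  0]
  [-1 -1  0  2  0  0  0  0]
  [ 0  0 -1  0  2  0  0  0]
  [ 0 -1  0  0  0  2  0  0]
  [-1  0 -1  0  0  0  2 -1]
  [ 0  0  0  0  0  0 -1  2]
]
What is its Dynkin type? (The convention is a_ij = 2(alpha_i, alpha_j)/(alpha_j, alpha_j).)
The matrix has rank 8 with 2's on the diagonal. Reading the off-diagonal entries as Dynkin edges (a single edge where a_ij = a_ji = -1; a double or triple edge where a_ij * a_ji = 2 or 3), the diagram is a chain of 7 nodes with one extra node attached to the third node from one end (E_8). One simple-root ordering that puts it in standard form is (alpha_5, alpha_8, alpha_3, alpha_7, alpha_1, alpha_4, alpha_2, alpha_6). So the algebra is type E_8.

type E_8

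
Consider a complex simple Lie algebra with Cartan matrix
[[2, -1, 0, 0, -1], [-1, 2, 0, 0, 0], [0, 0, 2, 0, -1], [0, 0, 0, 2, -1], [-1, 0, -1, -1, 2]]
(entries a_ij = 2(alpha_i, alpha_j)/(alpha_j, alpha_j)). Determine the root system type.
D_5

The matrix has rank 5 with 2's on the diagonal. Reading the off-diagonal entries as Dynkin edges (a single edge where a_ij = a_ji = -1; a double or triple edge where a_ij * a_ji = 2 or 3), the diagram is a chain of 3 nodes with a fork of two nodes at one end (D_5). One simple-root ordering that puts it in standard form is (alpha_2, alpha_1, alpha_5, alpha_4, alpha_3). So the algebra is type D_5, i.e. so(10).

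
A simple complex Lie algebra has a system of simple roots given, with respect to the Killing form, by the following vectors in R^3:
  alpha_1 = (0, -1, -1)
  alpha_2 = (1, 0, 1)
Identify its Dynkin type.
Compute the Cartan integers a_ij = 2(alpha_i, alpha_j)/(alpha_j, alpha_j); the resulting 2x2 Cartan matrix is
[[2, -1], [-1, 2]].
All simple roots have the same length, so the diagram is simply laced. The associated Dynkin diagram is a chain of 2 nodes with single edges (A_2), so the type is A_2 (the algebra sl(3)).

A2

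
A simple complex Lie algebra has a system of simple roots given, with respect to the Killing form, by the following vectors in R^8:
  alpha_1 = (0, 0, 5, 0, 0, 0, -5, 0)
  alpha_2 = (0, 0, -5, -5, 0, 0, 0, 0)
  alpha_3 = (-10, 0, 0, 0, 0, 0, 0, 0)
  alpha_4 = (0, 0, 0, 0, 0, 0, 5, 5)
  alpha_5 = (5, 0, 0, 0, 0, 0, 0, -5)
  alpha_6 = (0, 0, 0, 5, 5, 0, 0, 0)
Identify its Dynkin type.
Compute the Cartan integers a_ij = 2(alpha_i, alpha_j)/(alpha_j, alpha_j); the resulting 6x6 Cartan matrix is
[[2, -1, 0, -1, 0, 0], [-1, 2, 0, 0, 0, -1], [0, 0, 2, 0, -2, 0], [-1, 0, 0, 2, -1, 0], [0, 0, -1, -1, 2, 0], [0, -1, 0, 0, 0, 2]].
The roots have two lengths (squared-length ratio 2:1); the short ones are alpha_{1,2,4,5,6}. The associated Dynkin diagram is a chain of 6 nodes with a double edge at one end; the terminal node there is the unique long simple root (C_6), so the type is C_6 (the algebra sp(12)).

type C_6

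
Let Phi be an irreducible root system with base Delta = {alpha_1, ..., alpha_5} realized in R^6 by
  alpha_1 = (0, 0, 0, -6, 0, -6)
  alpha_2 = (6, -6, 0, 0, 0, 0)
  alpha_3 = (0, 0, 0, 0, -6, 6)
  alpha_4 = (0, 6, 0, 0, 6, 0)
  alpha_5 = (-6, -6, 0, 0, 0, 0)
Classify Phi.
Compute the Cartan integers a_ij = 2(alpha_i, alpha_j)/(alpha_j, alpha_j); the resulting 5x5 Cartan matrix is
[[2, 0, -1, 0, 0], [0, 2, 0, -1, 0], [-1, 0, 2, -1, 0], [0, -1, -1, 2, -1], [0, 0, 0, -1, 2]].
All simple roots have the same length, so the diagram is simply laced. The associated Dynkin diagram is a chain of 3 nodes with a fork of two nodes at one end (D_5), so the type is D_5 (the algebra so(10)).

D_5 (so(10))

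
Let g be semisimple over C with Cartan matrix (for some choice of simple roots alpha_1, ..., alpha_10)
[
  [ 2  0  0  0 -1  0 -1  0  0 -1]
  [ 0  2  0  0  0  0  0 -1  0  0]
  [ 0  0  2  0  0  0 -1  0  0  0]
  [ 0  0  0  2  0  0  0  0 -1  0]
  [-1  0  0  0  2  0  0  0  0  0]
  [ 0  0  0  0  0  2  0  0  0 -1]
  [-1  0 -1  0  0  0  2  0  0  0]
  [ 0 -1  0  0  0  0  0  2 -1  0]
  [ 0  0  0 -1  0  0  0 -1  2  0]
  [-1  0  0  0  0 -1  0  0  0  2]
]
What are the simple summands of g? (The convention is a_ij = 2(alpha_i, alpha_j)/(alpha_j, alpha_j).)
The diagram associated to this matrix has two connected components: the simple roots {alpha_2, alpha_4, alpha_8, alpha_9} form a chain of 4 nodes with single edges (A_4), and {alpha_1, alpha_3, alpha_5, alpha_6, alpha_7, alpha_10} form a chain of 5 nodes with one extra node attached to the third node from one end (E_6). A semisimple Lie algebra decomposes uniquely as the direct sum of simple ideals, one per connected component of its Dynkin diagram, so g ≅ A_4 ⊕ E_6 (dimension 24 + 78 = 102).

A_4 + E_6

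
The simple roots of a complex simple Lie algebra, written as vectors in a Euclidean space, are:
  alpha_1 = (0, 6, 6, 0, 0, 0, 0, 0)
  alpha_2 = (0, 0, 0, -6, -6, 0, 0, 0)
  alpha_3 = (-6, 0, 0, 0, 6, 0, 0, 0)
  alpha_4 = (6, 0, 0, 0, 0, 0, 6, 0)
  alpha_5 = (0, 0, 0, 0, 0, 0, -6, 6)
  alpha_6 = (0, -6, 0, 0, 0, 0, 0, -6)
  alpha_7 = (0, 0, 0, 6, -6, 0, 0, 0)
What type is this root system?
Compute the Cartan integers a_ij = 2(alpha_i, alpha_j)/(alpha_j, alpha_j); the resulting 7x7 Cartan matrix is
[[2, 0, 0, 0, 0, -1, 0], [0, 2, -1, 0, 0, 0, 0], [0, -1, 2, -1, 0, 0, -1], [0, 0, -1, 2, -1, 0, 0], [0, 0, 0, -1, 2, -1, 0], [-1, 0, 0, 0, -1, 2, 0], [0, 0, -1, 0, 0, 0, 2]].
All simple roots have the same length, so the diagram is simply laced. The associated Dynkin diagram is a chain of 5 nodes with a fork of two nodes at one end (D_7), so the type is D_7 (the algebra so(14)).

type D_7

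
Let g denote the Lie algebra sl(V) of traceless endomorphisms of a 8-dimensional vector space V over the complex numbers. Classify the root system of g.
This is sl(8), which has dimension 8^2 - 1 = 63 and rank 8 - 1 = 7 (a Cartan subalgebra is the diagonal traceless matrices). In the classification of classical Lie algebras, the special linear algebra sl(n+1) has type A_n; here n = 7, so the Dynkin diagram is a chain of 7 nodes with single edges (A_7). Hence the type is A_7.

A_7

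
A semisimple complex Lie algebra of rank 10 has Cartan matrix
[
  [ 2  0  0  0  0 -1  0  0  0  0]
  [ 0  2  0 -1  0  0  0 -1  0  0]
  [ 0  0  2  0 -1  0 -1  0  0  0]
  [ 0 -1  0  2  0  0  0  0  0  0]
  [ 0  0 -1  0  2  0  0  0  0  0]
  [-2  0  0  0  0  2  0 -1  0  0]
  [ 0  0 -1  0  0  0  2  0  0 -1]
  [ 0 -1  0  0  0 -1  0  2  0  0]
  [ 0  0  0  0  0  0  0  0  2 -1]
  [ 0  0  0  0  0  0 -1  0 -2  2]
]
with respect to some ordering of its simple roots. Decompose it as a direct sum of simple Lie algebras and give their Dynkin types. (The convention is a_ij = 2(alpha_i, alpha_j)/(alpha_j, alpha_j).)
type B_5 ⊕ type B_5

The diagram associated to this matrix has two connected components: the simple roots {alpha_1, alpha_2, alpha_4, alpha_6, alpha_8} form a chain of 5 nodes with a double edge at one end; the terminal node there is the unique short simple root (B_5), and {alpha_3, alpha_5, alpha_7, alpha_9, alpha_10} form a chain of 5 nodes with a double edge at one end; the terminal node there is the unique short simple root (B_5). A semisimple Lie algebra decomposes uniquely as the direct sum of simple ideals, one per connected component of its Dynkin diagram, so g ≅ B_5 ⊕ B_5 (dimension 55 + 55 = 110).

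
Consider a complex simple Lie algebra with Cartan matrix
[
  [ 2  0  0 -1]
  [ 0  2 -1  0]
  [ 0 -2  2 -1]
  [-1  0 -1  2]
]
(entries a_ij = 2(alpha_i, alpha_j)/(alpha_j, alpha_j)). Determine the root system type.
The matrix has rank 4 with 2's on the diagonal. Reading the off-diagonal entries as Dynkin edges (a single edge where a_ij = a_ji = -1; a double or triple edge where a_ij * a_ji = 2 or 3), the diagram is a chain of 4 nodes with a double edge at one end; the terminal node there is the unique short simple root (B_4). One simple-root ordering that puts it in standard form is (alpha_1, alpha_4, alpha_3, alpha_2). So the algebra is type B_4, i.e. so(9).

B_4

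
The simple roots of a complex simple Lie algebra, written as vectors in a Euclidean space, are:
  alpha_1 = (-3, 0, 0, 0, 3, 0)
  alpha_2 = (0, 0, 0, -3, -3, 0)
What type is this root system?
A_2

Compute the Cartan integers a_ij = 2(alpha_i, alpha_j)/(alpha_j, alpha_j); the resulting 2x2 Cartan matrix is
[[2, -1], [-1, 2]].
All simple roots have the same length, so the diagram is simply laced. The associated Dynkin diagram is a chain of 2 nodes with single edges (A_2), so the type is A_2 (the algebra sl(3)).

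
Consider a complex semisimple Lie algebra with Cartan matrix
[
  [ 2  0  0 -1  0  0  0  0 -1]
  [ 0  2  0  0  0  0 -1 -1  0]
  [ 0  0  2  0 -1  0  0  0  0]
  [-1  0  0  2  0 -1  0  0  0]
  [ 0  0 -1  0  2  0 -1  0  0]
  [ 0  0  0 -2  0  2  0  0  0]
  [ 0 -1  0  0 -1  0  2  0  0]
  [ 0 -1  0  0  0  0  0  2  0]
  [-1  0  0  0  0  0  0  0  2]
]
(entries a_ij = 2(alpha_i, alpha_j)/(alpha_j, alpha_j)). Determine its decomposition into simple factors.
A_5 (sl(6)) + C_4 (sp(8))

The diagram associated to this matrix has two connected components: the simple roots {alpha_2, alpha_3, alpha_5, alpha_7, alpha_8} form a chain of 5 nodes with single edges (A_5), and {alpha_1, alpha_4, alpha_6, alpha_9} form a chain of 4 nodes with a double edge at one end; the terminal node there is the unique long simple root (C_4). A semisimple Lie algebra decomposes uniquely as the direct sum of simple ideals, one per connected component of its Dynkin diagram, so g ≅ A_5 ⊕ C_4 (dimension 35 + 36 = 71).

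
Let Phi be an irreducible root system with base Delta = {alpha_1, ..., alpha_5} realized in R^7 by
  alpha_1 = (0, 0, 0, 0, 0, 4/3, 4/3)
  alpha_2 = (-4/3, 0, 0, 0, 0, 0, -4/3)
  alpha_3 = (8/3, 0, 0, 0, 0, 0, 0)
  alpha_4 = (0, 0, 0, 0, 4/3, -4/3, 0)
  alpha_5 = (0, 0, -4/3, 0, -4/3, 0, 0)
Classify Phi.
Compute the Cartan integers a_ij = 2(alpha_i, alpha_j)/(alpha_j, alpha_j); the resulting 5x5 Cartan matrix is
[[2, -1, 0, -1, 0], [-1, 2, -1, 0, 0], [0, -2, 2, 0, 0], [-1, 0, 0, 2, -1], [0, 0, 0, -1, 2]].
The roots have two lengths (squared-length ratio 2:1); the short ones are alpha_{1,2,4,5}. The associated Dynkin diagram is a chain of 5 nodes with a double edge at one end; the terminal node there is the unique long simple root (C_5), so the type is C_5 (the algebra sp(10)).

C_5 (sp(10))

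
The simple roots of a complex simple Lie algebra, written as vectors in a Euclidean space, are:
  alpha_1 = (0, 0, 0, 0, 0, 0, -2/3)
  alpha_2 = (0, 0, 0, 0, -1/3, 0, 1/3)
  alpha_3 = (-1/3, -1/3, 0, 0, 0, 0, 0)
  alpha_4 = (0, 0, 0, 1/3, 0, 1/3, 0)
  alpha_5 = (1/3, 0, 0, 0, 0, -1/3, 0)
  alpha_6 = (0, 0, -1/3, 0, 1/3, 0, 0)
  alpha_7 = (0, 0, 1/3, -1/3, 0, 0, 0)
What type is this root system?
C7

Compute the Cartan integers a_ij = 2(alpha_i, alpha_j)/(alpha_j, alpha_j); the resulting 7x7 Cartan matrix is
[[2, -2, 0, 0, 0, 0, 0], [-1, 2, 0, 0, 0, -1, 0], [0, 0, 2, 0, -1, 0, 0], [0, 0, 0, 2, -1, 0, -1], [0, 0, -1, -1, 2, 0, 0], [0, -1, 0, 0, 0, 2, -1], [0, 0, 0, -1, 0, -1, 2]].
The roots have two lengths (squared-length ratio 2:1); the short ones are alpha_{2,3,4,5,6,7}. The associated Dynkin diagram is a chain of 7 nodes with a double edge at one end; the terminal node there is the unique long simple root (C_7), so the type is C_7 (the algebra sp(14)).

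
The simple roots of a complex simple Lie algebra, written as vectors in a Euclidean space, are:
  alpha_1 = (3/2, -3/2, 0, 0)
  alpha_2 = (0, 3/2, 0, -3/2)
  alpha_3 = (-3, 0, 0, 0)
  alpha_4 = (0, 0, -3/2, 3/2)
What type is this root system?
Compute the Cartan integers a_ij = 2(alpha_i, alpha_j)/(alpha_j, alpha_j); the resulting 4x4 Cartan matrix is
[[2, -1, -1, 0], [-1, 2, 0, -1], [-2, 0, 2, 0], [0, -1, 0, 2]].
The roots have two lengths (squared-length ratio 2:1); the short ones are alpha_{1,2,4}. The associated Dynkin diagram is a chain of 4 nodes with a double edge at one end; the terminal node there is the unique long simple root (C_4), so the type is C_4 (the algebra sp(8)).

C4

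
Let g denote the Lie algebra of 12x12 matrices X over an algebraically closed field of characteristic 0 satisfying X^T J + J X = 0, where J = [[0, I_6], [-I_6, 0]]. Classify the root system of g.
C_6 (sp(12))

This is sp(12), which has dimension 12(12+1)/2 = 78 and rank 12/2 = 6. In the classification of classical Lie algebras, the symplectic algebra sp(2n) has type C_n; here n = 6, so the Dynkin diagram is a chain of 6 nodes with a double edge at one end; the terminal node there is the unique long simple root (C_6). Hence the type is C_6.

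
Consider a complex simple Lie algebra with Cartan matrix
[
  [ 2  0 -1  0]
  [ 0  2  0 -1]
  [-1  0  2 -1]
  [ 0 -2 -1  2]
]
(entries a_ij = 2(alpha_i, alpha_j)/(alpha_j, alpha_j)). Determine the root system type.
The matrix has rank 4 with 2's on the diagonal. Reading the off-diagonal entries as Dynkin edges (a single edge where a_ij = a_ji = -1; a double or triple edge where a_ij * a_ji = 2 or 3), the diagram is a chain of 4 nodes with a double edge at one end; the terminal node there is the unique short simple root (B_4). One simple-root ordering that puts it in standard form is (alpha_1, alpha_3, alpha_4, alpha_2). So the algebra is type B_4, i.e. so(9).

B_4 (so(9))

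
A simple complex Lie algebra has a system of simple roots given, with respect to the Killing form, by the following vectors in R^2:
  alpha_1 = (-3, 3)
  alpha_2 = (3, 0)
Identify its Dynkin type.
type B_2

Compute the Cartan integers a_ij = 2(alpha_i, alpha_j)/(alpha_j, alpha_j); the resulting 2x2 Cartan matrix is
[[2, -2], [-1, 2]].
The roots have two lengths (squared-length ratio 2:1); the short ones are alpha_{2}. The associated Dynkin diagram is a chain of 2 nodes with a double edge at one end; the terminal node there is the unique short simple root (B_2), so the type is B_2 (the algebra so(5)).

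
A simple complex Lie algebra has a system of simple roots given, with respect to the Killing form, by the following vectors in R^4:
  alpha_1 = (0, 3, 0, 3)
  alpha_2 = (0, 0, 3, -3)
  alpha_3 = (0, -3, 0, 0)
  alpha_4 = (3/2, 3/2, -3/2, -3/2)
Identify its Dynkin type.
F_4

Compute the Cartan integers a_ij = 2(alpha_i, alpha_j)/(alpha_j, alpha_j); the resulting 4x4 Cartan matrix is
[[2, -1, -2, 0], [-1, 2, 0, 0], [-1, 0, 2, -1], [0, 0, -1, 2]].
The roots have two lengths (squared-length ratio 2:1); the short ones are alpha_{3,4}. The associated Dynkin diagram is a chain of 4 nodes with a double edge between the middle two (F_4), so the type is F_4.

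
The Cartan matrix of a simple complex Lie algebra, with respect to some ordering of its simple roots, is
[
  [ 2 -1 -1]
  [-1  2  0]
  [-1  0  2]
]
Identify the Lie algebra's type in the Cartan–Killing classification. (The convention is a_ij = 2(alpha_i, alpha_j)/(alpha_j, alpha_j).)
The matrix has rank 3 with 2's on the diagonal. Reading the off-diagonal entries as Dynkin edges (a single edge where a_ij = a_ji = -1; a double or triple edge where a_ij * a_ji = 2 or 3), the diagram is a chain of 3 nodes with single edges (A_3). One simple-root ordering that puts it in standard form is (alpha_3, alpha_1, alpha_2). So the algebra is type A_3, i.e. sl(4).

A_3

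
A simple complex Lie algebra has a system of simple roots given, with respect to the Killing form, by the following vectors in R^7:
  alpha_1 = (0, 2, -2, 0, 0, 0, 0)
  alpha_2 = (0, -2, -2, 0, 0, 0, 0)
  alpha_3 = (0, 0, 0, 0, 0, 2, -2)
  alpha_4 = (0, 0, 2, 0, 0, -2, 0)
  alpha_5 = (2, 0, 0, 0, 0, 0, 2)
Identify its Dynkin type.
Compute the Cartan integers a_ij = 2(alpha_i, alpha_j)/(alpha_j, alpha_j); the resulting 5x5 Cartan matrix is
[[2, 0, 0, -1, 0], [0, 2, 0, -1, 0], [0, 0, 2, -1, -1], [-1, -1, -1, 2, 0], [0, 0, -1, 0, 2]].
All simple roots have the same length, so the diagram is simply laced. The associated Dynkin diagram is a chain of 3 nodes with a fork of two nodes at one end (D_5), so the type is D_5 (the algebra so(10)).

type D_5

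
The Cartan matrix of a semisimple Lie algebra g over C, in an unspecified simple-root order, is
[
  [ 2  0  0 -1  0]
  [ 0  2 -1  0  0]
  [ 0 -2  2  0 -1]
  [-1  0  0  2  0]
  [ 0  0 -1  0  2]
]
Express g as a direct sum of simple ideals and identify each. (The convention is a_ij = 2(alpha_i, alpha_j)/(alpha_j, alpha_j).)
type A_2 ⊕ type B_3

The diagram associated to this matrix has two connected components: the simple roots {alpha_1, alpha_4} form a chain of 2 nodes with single edges (A_2), and {alpha_2, alpha_3, alpha_5} form a chain of 3 nodes with a double edge at one end; the terminal node there is the unique short simple root (B_3). A semisimple Lie algebra decomposes uniquely as the direct sum of simple ideals, one per connected component of its Dynkin diagram, so g ≅ A_2 ⊕ B_3 (dimension 8 + 21 = 29).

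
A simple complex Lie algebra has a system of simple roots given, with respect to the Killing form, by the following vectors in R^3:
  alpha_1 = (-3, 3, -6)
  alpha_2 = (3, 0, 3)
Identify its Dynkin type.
Compute the Cartan integers a_ij = 2(alpha_i, alpha_j)/(alpha_j, alpha_j); the resulting 2x2 Cartan matrix is
[[2, -3], [-1, 2]].
The roots have two lengths (squared-length ratio 3:1); the short ones are alpha_{2}. The associated Dynkin diagram is two nodes joined by a triple edge (G_2), so the type is G_2.

type G_2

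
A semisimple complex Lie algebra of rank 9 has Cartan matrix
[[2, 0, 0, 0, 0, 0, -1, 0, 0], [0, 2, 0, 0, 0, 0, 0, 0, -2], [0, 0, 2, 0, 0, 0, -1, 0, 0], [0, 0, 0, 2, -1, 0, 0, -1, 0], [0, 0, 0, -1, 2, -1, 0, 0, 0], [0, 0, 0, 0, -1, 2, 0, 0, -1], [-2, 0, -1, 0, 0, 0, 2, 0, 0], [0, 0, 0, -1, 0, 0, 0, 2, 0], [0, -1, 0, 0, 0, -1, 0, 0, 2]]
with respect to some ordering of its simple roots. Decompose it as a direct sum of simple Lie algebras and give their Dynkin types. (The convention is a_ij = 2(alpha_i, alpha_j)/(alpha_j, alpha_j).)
B_3 ⊕ C_6

The diagram associated to this matrix has two connected components: the simple roots {alpha_1, alpha_3, alpha_7} form a chain of 3 nodes with a double edge at one end; the terminal node there is the unique short simple root (B_3), and {alpha_2, alpha_4, alpha_5, alpha_6, alpha_8, alpha_9} form a chain of 6 nodes with a double edge at one end; the terminal node there is the unique long simple root (C_6). A semisimple Lie algebra decomposes uniquely as the direct sum of simple ideals, one per connected component of its Dynkin diagram, so g ≅ B_3 ⊕ C_6 (dimension 21 + 78 = 99).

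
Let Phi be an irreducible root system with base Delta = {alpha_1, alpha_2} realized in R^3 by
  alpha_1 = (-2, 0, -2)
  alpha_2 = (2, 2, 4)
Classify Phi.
Compute the Cartan integers a_ij = 2(alpha_i, alpha_j)/(alpha_j, alpha_j); the resulting 2x2 Cartan matrix is
[[2, -1], [-3, 2]].
The roots have two lengths (squared-length ratio 3:1); the short ones are alpha_{1}. The associated Dynkin diagram is two nodes joined by a triple edge (G_2), so the type is G_2.

G_2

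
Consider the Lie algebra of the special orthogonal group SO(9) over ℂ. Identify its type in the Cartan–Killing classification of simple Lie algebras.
B4

This is so(9) with 9 odd, which has dimension 9(9-1)/2 = 36 and rank (9-1)/2 = 4. In the classification of classical Lie algebras, the orthogonal algebra so(2n+1) in an odd number of variables has type B_n; here n = 4, so the Dynkin diagram is a chain of 4 nodes with a double edge at one end; the terminal node there is the unique short simple root (B_4). Hence the type is B_4.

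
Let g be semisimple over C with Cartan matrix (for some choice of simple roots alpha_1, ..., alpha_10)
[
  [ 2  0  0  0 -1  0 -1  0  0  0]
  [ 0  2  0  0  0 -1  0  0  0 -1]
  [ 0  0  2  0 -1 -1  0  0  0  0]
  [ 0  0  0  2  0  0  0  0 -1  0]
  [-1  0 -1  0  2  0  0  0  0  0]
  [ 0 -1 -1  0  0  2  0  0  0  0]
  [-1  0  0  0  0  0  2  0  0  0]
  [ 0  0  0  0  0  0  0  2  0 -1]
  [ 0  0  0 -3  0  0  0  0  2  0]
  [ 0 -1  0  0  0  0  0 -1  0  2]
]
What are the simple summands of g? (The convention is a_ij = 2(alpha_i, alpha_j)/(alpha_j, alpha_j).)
The diagram associated to this matrix has two connected components: the simple roots {alpha_1, alpha_2, alpha_3, alpha_5, alpha_6, alpha_7, alpha_8, alpha_10} form a chain of 8 nodes with single edges (A_8), and {alpha_4, alpha_9} form two nodes joined by a triple edge (G_2). A semisimple Lie algebra decomposes uniquely as the direct sum of simple ideals, one per connected component of its Dynkin diagram, so g ≅ A_8 ⊕ G_2 (dimension 80 + 14 = 94).

A8 ⊕ G2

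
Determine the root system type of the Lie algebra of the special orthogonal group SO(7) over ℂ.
B_3

This is so(7) with 7 odd, which has dimension 7(7-1)/2 = 21 and rank (7-1)/2 = 3. In the classification of classical Lie algebras, the orthogonal algebra so(2n+1) in an odd number of variables has type B_n; here n = 3, so the Dynkin diagram is a chain of 3 nodes with a double edge at one end; the terminal node there is the unique short simple root (B_3). Hence the type is B_3.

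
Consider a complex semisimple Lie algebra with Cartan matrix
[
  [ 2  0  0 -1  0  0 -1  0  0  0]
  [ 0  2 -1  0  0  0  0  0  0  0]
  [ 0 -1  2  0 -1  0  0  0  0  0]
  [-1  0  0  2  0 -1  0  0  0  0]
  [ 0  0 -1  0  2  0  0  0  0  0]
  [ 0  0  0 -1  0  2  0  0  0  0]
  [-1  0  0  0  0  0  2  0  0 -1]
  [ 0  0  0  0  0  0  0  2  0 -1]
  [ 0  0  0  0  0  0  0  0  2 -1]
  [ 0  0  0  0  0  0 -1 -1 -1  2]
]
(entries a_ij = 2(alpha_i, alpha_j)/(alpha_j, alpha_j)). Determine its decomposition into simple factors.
type A_3 + type D_7

The diagram associated to this matrix has two connected components: the simple roots {alpha_2, alpha_3, alpha_5} form a chain of 3 nodes with single edges (A_3), and {alpha_1, alpha_4, alpha_6, alpha_7, alpha_8, alpha_9, alpha_10} form a chain of 5 nodes with a fork of two nodes at one end (D_7). A semisimple Lie algebra decomposes uniquely as the direct sum of simple ideals, one per connected component of its Dynkin diagram, so g ≅ A_3 ⊕ D_7 (dimension 15 + 91 = 106).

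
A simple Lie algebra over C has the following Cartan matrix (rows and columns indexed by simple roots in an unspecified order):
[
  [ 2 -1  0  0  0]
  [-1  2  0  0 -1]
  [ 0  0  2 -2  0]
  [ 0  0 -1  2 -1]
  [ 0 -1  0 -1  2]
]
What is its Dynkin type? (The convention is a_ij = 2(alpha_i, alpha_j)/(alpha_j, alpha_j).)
C5

The matrix has rank 5 with 2's on the diagonal. Reading the off-diagonal entries as Dynkin edges (a single edge where a_ij = a_ji = -1; a double or triple edge where a_ij * a_ji = 2 or 3), the diagram is a chain of 5 nodes with a double edge at one end; the terminal node there is the unique long simple root (C_5). One simple-root ordering that puts it in standard form is (alpha_1, alpha_2, alpha_5, alpha_4, alpha_3). So the algebra is type C_5, i.e. sp(10).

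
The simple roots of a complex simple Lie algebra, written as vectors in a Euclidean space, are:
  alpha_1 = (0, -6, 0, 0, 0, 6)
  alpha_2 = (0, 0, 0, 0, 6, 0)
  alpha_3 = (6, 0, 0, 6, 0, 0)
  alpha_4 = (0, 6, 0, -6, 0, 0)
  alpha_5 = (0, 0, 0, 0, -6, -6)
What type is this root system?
Compute the Cartan integers a_ij = 2(alpha_i, alpha_j)/(alpha_j, alpha_j); the resulting 5x5 Cartan matrix is
[[2, 0, 0, -1, -1], [0, 2, 0, 0, -1], [0, 0, 2, -1, 0], [-1, 0, -1, 2, 0], [-1, -2, 0, 0, 2]].
The roots have two lengths (squared-length ratio 2:1); the short ones are alpha_{2}. The associated Dynkin diagram is a chain of 5 nodes with a double edge at one end; the terminal node there is the unique short simple root (B_5), so the type is B_5 (the algebra so(11)).

B5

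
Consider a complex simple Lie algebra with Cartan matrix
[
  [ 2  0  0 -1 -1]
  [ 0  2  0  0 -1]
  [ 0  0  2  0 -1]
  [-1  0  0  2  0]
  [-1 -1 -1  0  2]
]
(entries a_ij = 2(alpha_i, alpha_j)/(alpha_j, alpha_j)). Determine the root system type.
D5

The matrix has rank 5 with 2's on the diagonal. Reading the off-diagonal entries as Dynkin edges (a single edge where a_ij = a_ji = -1; a double or triple edge where a_ij * a_ji = 2 or 3), the diagram is a chain of 3 nodes with a fork of two nodes at one end (D_5). One simple-root ordering that puts it in standard form is (alpha_4, alpha_1, alpha_5, alpha_2, alpha_3). So the algebra is type D_5, i.e. so(10).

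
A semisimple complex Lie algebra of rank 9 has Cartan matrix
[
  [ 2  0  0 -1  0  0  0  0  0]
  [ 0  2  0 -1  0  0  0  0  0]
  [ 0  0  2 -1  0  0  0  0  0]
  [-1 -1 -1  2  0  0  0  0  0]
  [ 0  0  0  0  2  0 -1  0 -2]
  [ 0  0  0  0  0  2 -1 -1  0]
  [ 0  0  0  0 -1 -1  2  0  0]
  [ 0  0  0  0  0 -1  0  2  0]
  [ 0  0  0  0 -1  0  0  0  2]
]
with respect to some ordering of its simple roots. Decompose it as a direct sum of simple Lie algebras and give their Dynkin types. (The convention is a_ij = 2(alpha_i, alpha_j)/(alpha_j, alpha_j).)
The diagram associated to this matrix has two connected components: the simple roots {alpha_5, alpha_6, alpha_7, alpha_8, alpha_9} form a chain of 5 nodes with a double edge at one end; the terminal node there is the unique short simple root (B_5), and {alpha_1, alpha_2, alpha_3, alpha_4} form a chain of 2 nodes with a fork of two nodes at one end (D_4). A semisimple Lie algebra decomposes uniquely as the direct sum of simple ideals, one per connected component of its Dynkin diagram, so g ≅ B_5 ⊕ D_4 (dimension 55 + 28 = 83).

B_5 ⊕ D_4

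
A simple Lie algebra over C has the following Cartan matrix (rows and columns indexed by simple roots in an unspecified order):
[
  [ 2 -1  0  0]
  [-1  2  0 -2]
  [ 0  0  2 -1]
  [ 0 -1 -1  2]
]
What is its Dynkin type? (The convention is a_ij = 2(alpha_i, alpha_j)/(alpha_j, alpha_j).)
The matrix has rank 4 with 2's on the diagonal. Reading the off-diagonal entries as Dynkin edges (a single edge where a_ij = a_ji = -1; a double or triple edge where a_ij * a_ji = 2 or 3), the diagram is a chain of 4 nodes with a double edge between the middle two (F_4). One simple-root ordering that puts it in standard form is (alpha_1, alpha_2, alpha_4, alpha_3). So the algebra is type F_4.

F_4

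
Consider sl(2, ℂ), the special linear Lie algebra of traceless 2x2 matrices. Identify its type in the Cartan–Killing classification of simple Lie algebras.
This is sl(2), which has dimension 2^2 - 1 = 3 and rank 2 - 1 = 1 (a Cartan subalgebra is the diagonal traceless matrices). In the classification of classical Lie algebras, the special linear algebra sl(n+1) has type A_n; here n = 1, so the Dynkin diagram is a chain of 1 nodes with single edges (A_1). Hence the type is A_1.

type A_1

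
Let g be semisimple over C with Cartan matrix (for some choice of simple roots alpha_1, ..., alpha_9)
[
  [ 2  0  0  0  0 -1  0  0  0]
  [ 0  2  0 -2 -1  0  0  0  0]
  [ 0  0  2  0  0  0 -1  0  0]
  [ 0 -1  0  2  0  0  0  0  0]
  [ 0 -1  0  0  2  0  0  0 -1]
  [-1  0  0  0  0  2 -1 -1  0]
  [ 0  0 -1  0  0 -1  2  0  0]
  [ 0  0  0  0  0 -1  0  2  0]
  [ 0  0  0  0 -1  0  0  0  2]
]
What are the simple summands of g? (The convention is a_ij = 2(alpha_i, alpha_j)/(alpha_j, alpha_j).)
The diagram associated to this matrix has two connected components: the simple roots {alpha_2, alpha_4, alpha_5, alpha_9} form a chain of 4 nodes with a double edge at one end; the terminal node there is the unique short simple root (B_4), and {alpha_1, alpha_3, alpha_6, alpha_7, alpha_8} form a chain of 3 nodes with a fork of two nodes at one end (D_5). A semisimple Lie algebra decomposes uniquely as the direct sum of simple ideals, one per connected component of its Dynkin diagram, so g ≅ B_4 ⊕ D_5 (dimension 36 + 45 = 81).

type B_4 + type D_5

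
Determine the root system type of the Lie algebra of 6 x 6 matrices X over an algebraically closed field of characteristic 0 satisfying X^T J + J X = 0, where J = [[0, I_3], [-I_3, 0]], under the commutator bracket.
This is sp(6), which has dimension 6(6+1)/2 = 21 and rank 6/2 = 3. In the classification of classical Lie algebras, the symplectic algebra sp(2n) has type C_n; here n = 3, so the Dynkin diagram is a chain of 3 nodes with a double edge at one end; the terminal node there is the unique long simple root (C_3). Hence the type is C_3.

C3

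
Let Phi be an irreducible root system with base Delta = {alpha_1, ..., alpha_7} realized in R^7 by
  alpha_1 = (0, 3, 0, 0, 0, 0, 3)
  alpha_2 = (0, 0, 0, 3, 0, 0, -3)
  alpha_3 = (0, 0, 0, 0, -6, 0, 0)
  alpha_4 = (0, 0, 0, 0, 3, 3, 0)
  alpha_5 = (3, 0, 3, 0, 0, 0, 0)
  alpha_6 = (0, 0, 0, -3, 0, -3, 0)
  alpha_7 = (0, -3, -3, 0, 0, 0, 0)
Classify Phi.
Compute the Cartan integers a_ij = 2(alpha_i, alpha_j)/(alpha_j, alpha_j); the resulting 7x7 Cartan matrix is
[[2, -1, 0, 0, 0, 0, -1], [-1, 2, 0, 0, 0, -1, 0], [0, 0, 2, -2, 0, 0, 0], [0, 0, -1, 2, 0, -1, 0], [0, 0, 0, 0, 2, 0, -1], [0, -1, 0, -1, 0, 2, 0], [-1, 0, 0, 0, -1, 0, 2]].
The roots have two lengths (squared-length ratio 2:1); the short ones are alpha_{1,2,4,5,6,7}. The associated Dynkin diagram is a chain of 7 nodes with a double edge at one end; the terminal node there is the unique long simple root (C_7), so the type is C_7 (the algebra sp(14)).

C7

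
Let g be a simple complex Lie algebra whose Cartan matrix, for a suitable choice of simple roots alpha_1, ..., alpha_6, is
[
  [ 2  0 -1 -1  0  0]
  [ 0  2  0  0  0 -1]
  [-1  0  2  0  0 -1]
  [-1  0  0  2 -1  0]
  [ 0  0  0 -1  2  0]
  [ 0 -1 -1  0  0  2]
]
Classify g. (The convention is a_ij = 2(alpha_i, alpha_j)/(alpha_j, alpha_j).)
type A_6

The matrix has rank 6 with 2's on the diagonal. Reading the off-diagonal entries as Dynkin edges (a single edge where a_ij = a_ji = -1; a double or triple edge where a_ij * a_ji = 2 or 3), the diagram is a chain of 6 nodes with single edges (A_6). One simple-root ordering that puts it in standard form is (alpha_5, alpha_4, alpha_1, alpha_3, alpha_6, alpha_2). So the algebra is type A_6, i.e. sl(7).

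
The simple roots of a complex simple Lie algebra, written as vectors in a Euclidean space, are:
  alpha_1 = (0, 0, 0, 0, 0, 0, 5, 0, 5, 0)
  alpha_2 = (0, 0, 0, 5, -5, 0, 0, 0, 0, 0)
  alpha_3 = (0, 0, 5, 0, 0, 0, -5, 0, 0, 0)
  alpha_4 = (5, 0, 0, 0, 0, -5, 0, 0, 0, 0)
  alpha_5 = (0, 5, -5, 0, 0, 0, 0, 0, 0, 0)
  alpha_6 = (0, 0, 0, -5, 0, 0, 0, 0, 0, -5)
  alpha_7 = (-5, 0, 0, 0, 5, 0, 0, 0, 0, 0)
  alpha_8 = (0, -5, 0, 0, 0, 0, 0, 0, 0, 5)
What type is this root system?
Compute the Cartan integers a_ij = 2(alpha_i, alpha_j)/(alpha_j, alpha_j); the resulting 8x8 Cartan matrix is
[[2, 0, -1, 0, 0, 0, 0, 0], [0, 2, 0, 0, 0, -1, -1, 0], [-1, 0, 2, 0, -1, 0, 0, 0], [0, 0, 0, 2, 0, 0, -1, 0], [0, 0, -1, 0, 2, 0, 0, -1], [0, -1, 0, 0, 0, 2, 0, -1], [0, -1, 0, -1, 0, 0, 2, 0], [0, 0, 0, 0, -1, -1, 0, 2]].
All simple roots have the same length, so the diagram is simply laced. The associated Dynkin diagram is a chain of 8 nodes with single edges (A_8), so the type is A_8 (the algebra sl(9)).

A_8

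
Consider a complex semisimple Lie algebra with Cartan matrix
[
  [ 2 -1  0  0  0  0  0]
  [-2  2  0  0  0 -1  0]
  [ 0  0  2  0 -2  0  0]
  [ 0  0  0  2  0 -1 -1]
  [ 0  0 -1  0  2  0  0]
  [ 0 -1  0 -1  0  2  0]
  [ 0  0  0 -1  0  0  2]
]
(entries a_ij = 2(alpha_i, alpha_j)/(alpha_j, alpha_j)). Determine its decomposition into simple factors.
The diagram associated to this matrix has two connected components: the simple roots {alpha_3, alpha_5} form a chain of 2 nodes with a double edge at one end; the terminal node there is the unique short simple root (B_2), and {alpha_1, alpha_2, alpha_4, alpha_6, alpha_7} form a chain of 5 nodes with a double edge at one end; the terminal node there is the unique short simple root (B_5). A semisimple Lie algebra decomposes uniquely as the direct sum of simple ideals, one per connected component of its Dynkin diagram, so g ≅ B_2 ⊕ B_5 (dimension 10 + 55 = 65).

B_2 (so(5)) + B_5 (so(11))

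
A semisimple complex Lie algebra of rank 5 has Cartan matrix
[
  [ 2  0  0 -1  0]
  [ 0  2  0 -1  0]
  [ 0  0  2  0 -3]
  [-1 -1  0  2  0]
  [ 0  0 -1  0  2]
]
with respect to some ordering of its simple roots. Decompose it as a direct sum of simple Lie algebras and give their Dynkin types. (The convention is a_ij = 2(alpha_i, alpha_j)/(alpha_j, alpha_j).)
The diagram associated to this matrix has two connected components: the simple roots {alpha_1, alpha_2, alpha_4} form a chain of 3 nodes with single edges (A_3), and {alpha_3, alpha_5} form two nodes joined by a triple edge (G_2). A semisimple Lie algebra decomposes uniquely as the direct sum of simple ideals, one per connected component of its Dynkin diagram, so g ≅ A_3 ⊕ G_2 (dimension 15 + 14 = 29).

A_3 (sl(4)) ⊕ G_2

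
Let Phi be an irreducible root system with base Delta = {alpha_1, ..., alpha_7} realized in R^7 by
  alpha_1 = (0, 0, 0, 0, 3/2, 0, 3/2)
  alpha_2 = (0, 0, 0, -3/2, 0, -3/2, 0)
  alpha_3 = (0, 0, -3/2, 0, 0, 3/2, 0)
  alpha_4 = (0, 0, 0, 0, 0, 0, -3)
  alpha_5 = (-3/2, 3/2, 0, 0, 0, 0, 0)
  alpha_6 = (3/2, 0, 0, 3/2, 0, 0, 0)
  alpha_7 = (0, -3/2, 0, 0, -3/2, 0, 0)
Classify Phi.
C_7 (sp(14))

Compute the Cartan integers a_ij = 2(alpha_i, alpha_j)/(alpha_j, alpha_j); the resulting 7x7 Cartan matrix is
[[2, 0, 0, -1, 0, 0, -1], [0, 2, -1, 0, 0, -1, 0], [0, -1, 2, 0, 0, 0, 0], [-2, 0, 0, 2, 0, 0, 0], [0, 0, 0, 0, 2, -1, -1], [0, -1, 0, 0, -1, 2, 0], [-1, 0, 0, 0, -1, 0, 2]].
The roots have two lengths (squared-length ratio 2:1); the short ones are alpha_{1,2,3,5,6,7}. The associated Dynkin diagram is a chain of 7 nodes with a double edge at one end; the terminal node there is the unique long simple root (C_7), so the type is C_7 (the algebra sp(14)).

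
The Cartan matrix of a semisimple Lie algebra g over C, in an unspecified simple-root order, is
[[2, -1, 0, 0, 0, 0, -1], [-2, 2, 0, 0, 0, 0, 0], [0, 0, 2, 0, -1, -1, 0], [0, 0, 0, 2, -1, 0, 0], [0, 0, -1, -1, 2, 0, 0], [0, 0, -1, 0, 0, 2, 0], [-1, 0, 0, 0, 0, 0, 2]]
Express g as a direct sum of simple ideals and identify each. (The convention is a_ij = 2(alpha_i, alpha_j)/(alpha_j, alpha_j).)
The diagram associated to this matrix has two connected components: the simple roots {alpha_3, alpha_4, alpha_5, alpha_6} form a chain of 4 nodes with single edges (A_4), and {alpha_1, alpha_2, alpha_7} form a chain of 3 nodes with a double edge at one end; the terminal node there is the unique long simple root (C_3). A semisimple Lie algebra decomposes uniquely as the direct sum of simple ideals, one per connected component of its Dynkin diagram, so g ≅ A_4 ⊕ C_3 (dimension 24 + 21 = 45).

type A_4 + type C_3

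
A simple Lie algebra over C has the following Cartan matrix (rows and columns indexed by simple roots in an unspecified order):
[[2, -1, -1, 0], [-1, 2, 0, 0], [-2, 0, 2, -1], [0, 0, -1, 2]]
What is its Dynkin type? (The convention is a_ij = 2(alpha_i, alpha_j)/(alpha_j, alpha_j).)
type F_4

The matrix has rank 4 with 2's on the diagonal. Reading the off-diagonal entries as Dynkin edges (a single edge where a_ij = a_ji = -1; a double or triple edge where a_ij * a_ji = 2 or 3), the diagram is a chain of 4 nodes with a double edge between the middle two (F_4). One simple-root ordering that puts it in standard form is (alpha_4, alpha_3, alpha_1, alpha_2). So the algebra is type F_4.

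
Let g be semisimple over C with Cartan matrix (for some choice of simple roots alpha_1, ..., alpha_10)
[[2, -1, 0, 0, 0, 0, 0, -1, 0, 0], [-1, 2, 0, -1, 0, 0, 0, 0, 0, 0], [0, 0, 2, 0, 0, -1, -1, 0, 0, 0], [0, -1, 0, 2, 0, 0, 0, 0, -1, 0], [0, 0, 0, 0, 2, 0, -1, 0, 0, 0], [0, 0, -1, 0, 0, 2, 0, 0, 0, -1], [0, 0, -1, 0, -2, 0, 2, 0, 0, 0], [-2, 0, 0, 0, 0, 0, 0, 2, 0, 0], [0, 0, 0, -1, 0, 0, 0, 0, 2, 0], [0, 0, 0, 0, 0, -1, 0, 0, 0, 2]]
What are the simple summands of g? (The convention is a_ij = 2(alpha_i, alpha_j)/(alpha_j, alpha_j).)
B_5 ⊕ C_5

The diagram associated to this matrix has two connected components: the simple roots {alpha_3, alpha_5, alpha_6, alpha_7, alpha_10} form a chain of 5 nodes with a double edge at one end; the terminal node there is the unique short simple root (B_5), and {alpha_1, alpha_2, alpha_4, alpha_8, alpha_9} form a chain of 5 nodes with a double edge at one end; the terminal node there is the unique long simple root (C_5). A semisimple Lie algebra decomposes uniquely as the direct sum of simple ideals, one per connected component of its Dynkin diagram, so g ≅ B_5 ⊕ C_5 (dimension 55 + 55 = 110).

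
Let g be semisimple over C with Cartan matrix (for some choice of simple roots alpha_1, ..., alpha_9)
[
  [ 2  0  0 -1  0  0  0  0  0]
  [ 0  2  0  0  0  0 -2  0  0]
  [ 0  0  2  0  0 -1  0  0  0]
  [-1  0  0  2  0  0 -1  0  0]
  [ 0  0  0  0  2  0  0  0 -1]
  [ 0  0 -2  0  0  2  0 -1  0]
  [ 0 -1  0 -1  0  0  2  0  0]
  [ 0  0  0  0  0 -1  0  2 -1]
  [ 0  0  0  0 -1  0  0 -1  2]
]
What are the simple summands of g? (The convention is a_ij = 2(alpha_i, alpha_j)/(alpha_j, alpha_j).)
B_5 (so(11)) + C_4 (sp(8))

The diagram associated to this matrix has two connected components: the simple roots {alpha_3, alpha_5, alpha_6, alpha_8, alpha_9} form a chain of 5 nodes with a double edge at one end; the terminal node there is the unique short simple root (B_5), and {alpha_1, alpha_2, alpha_4, alpha_7} form a chain of 4 nodes with a double edge at one end; the terminal node there is the unique long simple root (C_4). A semisimple Lie algebra decomposes uniquely as the direct sum of simple ideals, one per connected component of its Dynkin diagram, so g ≅ B_5 ⊕ C_4 (dimension 55 + 36 = 91).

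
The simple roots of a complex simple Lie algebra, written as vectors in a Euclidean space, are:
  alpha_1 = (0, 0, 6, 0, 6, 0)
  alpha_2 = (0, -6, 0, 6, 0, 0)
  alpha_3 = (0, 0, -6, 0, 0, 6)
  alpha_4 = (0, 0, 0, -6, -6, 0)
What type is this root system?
Compute the Cartan integers a_ij = 2(alpha_i, alpha_j)/(alpha_j, alpha_j); the resulting 4x4 Cartan matrix is
[[2, 0, -1, -1], [0, 2, 0, -1], [-1, 0, 2, 0], [-1, -1, 0, 2]].
All simple roots have the same length, so the diagram is simply laced. The associated Dynkin diagram is a chain of 4 nodes with single edges (A_4), so the type is A_4 (the algebra sl(5)).

A_4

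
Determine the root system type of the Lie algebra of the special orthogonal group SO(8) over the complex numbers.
D_4 (so(8))

This is so(8) with 8 even, which has dimension 8(8-1)/2 = 28 and rank 8/2 = 4. In the classification of classical Lie algebras, the orthogonal algebra so(2n) in an even number of variables has type D_n; here n = 4, so the Dynkin diagram is a chain of 2 nodes with a fork of two nodes at one end (D_4). Hence the type is D_4.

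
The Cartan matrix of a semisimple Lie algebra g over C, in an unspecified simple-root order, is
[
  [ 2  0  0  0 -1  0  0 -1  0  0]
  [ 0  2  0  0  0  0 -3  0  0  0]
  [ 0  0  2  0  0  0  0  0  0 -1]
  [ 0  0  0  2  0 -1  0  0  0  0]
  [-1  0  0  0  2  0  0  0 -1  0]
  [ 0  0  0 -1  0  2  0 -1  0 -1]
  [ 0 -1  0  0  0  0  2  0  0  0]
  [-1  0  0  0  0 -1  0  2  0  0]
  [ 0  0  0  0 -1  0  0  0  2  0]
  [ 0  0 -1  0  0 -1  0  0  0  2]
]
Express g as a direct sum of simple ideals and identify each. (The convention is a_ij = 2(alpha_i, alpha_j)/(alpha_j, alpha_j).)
E_8 + G_2

The diagram associated to this matrix has two connected components: the simple roots {alpha_1, alpha_3, alpha_4, alpha_5, alpha_6, alpha_8, alpha_9, alpha_10} form a chain of 7 nodes with one extra node attached to the third node from one end (E_8), and {alpha_2, alpha_7} form two nodes joined by a triple edge (G_2). A semisimple Lie algebra decomposes uniquely as the direct sum of simple ideals, one per connected component of its Dynkin diagram, so g ≅ E_8 ⊕ G_2 (dimension 248 + 14 = 262).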